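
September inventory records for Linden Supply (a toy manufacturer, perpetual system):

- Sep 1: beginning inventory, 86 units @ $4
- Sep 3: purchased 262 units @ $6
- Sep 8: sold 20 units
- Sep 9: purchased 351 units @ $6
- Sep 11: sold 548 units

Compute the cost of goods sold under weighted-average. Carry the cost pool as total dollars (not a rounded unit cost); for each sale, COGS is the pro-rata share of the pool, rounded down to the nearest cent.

After Sep 1: 86 on hand, pool $344.00 (≈ $4.0000 each)
After Sep 3: 348 on hand, pool $1,916.00 (≈ $5.5057 each)
Sep 8, sell 20: 20/348 × $1,916.00 → $110.11
After Sep 9: 679 on hand, pool $3,911.89 (≈ $5.7613 each)
Sep 11, sell 548: 548/679 × $3,911.89 → $3,157.16
Total COGS = $110.11 + $3,157.16 = $3,267.27
Ending inventory (cost pool remaining) = $754.73
Check: goods available $4,022.00 = COGS $3,267.27 + ending $754.73

COGS = $3,267.27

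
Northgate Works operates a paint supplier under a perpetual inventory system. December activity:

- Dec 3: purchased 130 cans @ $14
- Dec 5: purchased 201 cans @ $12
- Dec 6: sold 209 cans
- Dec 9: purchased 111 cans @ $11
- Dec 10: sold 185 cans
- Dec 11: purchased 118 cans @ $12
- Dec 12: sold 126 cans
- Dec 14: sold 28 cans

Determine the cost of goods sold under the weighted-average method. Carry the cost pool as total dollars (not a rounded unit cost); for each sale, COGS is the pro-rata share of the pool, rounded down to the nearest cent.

COGS = $6,725.22

After Dec 3: 130 on hand, pool $1,820.00 (≈ $14.0000 each)
After Dec 5: 331 on hand, pool $4,232.00 (≈ $12.7855 each)
Dec 6, sell 209: 209/331 × $4,232.00 → $2,672.16
After Dec 9: 233 on hand, pool $2,780.84 (≈ $11.9349 each)
Dec 10, sell 185: 185/233 × $2,780.84 → $2,207.96
After Dec 11: 166 on hand, pool $1,988.88 (≈ $11.9812 each)
Dec 12, sell 126: 126/166 × $1,988.88 → $1,509.63
Dec 14, sell 28: 28/40 × $479.25 → $335.47
Total COGS = $2,672.16 + $2,207.96 + $1,509.63 + $335.47 = $6,725.22
Ending inventory (cost pool remaining) = $143.78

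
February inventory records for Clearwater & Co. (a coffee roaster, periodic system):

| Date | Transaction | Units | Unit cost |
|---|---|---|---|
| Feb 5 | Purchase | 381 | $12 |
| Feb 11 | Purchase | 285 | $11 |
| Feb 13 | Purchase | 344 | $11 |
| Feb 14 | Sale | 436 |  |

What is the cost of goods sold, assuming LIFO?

COGS = $4,796

Feb 14, 436 sold [LIFO — newest first]: 344 @ $11 + 92 @ $11 = $4,796
Ending inventory: 381 @ $12 + 193 @ $11 = $6,695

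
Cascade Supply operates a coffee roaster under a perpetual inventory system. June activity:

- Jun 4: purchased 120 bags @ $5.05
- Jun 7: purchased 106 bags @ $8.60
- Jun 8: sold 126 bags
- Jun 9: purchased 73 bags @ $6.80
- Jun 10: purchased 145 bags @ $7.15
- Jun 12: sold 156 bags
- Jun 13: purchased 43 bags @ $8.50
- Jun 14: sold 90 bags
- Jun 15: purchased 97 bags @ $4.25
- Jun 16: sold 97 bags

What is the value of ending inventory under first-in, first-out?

Ending inventory = $565.25

Jun 8, 126 sold [FIFO — oldest first]: 120 @ $5.05 + 6 @ $8.60 = $657.60
Jun 12, 156 sold [FIFO — oldest first]: 100 @ $8.60 + 56 @ $6.80 = $1,240.80
Jun 14, 90 sold [FIFO — oldest first]: 17 @ $6.80 + 73 @ $7.15 = $637.55
Jun 16, 97 sold [FIFO — oldest first]: 72 @ $7.15 + 25 @ $8.50 = $727.30
Total COGS = $657.60 + $1,240.80 + $637.55 + $727.30 = $3,263.25
Ending inventory: 18 @ $8.50 + 97 @ $4.25 = $565.25
Check: goods available $3,828.50 = COGS $3,263.25 + ending $565.25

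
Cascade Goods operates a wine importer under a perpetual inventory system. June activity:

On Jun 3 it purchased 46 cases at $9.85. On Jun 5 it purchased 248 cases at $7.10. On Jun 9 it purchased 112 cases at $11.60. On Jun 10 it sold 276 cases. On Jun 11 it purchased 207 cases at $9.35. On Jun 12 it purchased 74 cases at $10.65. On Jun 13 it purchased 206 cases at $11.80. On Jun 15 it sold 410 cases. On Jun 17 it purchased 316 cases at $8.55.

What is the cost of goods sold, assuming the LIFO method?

COGS = $6,898.00

Jun 10, 276 sold [LIFO — newest first]: 112 @ $11.60 + 164 @ $7.10 = $2,463.60
Jun 15, 410 sold [LIFO — newest first]: 206 @ $11.80 + 74 @ $10.65 + 130 @ $9.35 = $4,434.40
Total COGS = $2,463.60 + $4,434.40 = $6,898.00
Ending inventory: 46 @ $9.85 + 84 @ $7.10 + 77 @ $9.35 + 316 @ $8.55 = $4,471.25
Check: goods available $11,369.25 = COGS $6,898.00 + ending $4,471.25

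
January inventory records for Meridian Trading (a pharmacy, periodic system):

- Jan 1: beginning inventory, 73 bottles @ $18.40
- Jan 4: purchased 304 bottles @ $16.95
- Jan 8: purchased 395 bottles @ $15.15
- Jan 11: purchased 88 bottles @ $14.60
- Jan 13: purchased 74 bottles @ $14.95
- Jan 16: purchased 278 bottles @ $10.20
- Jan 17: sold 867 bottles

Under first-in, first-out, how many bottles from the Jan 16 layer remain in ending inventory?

278

Jan 17, 867 sold [FIFO — oldest first]: 73 @ $18.40 + 304 @ $16.95 + 395 @ $15.15 + 88 @ $14.60 + 7 @ $14.95 = $13,869.70
Ending inventory: 67 @ $14.95 + 278 @ $10.20 = $3,837.25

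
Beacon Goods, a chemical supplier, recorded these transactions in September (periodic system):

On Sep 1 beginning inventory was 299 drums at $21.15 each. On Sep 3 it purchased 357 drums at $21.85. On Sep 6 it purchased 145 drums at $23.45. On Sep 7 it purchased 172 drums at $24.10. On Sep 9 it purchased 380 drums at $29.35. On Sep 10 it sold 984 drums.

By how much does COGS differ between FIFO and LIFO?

FIFO COGS: 299 @ $21.15 + 357 @ $21.85 + 145 @ $23.45 + 172 @ $24.10 + 11 @ $29.35 = $21,992.60
LIFO COGS: 380 @ $29.35 + 172 @ $24.10 + 145 @ $23.45 + 287 @ $21.85 = $24,969.40
Difference = |$21,992.60 − $24,969.40| = $2,976.80

$2,976.80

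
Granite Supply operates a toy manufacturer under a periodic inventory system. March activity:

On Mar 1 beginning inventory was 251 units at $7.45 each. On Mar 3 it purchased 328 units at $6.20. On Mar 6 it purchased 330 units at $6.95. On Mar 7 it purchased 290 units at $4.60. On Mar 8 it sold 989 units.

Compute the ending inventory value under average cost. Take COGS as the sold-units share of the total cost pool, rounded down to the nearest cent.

Ending inventory = $1,319.04

Mar 8, sell 989: 989/1199 × $7,531.05 → $6,212.01
Ending inventory (cost pool remaining) = $1,319.04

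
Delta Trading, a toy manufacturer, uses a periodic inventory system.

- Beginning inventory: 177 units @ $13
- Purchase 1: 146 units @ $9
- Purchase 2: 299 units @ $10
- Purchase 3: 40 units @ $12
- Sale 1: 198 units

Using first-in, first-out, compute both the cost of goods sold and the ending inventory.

COGS = $2,490; ending inventory = $4,595

Sale 1 (198) [FIFO — oldest first]: 177 @ $13 + 21 @ $9 = $2,490
Ending inventory: 125 @ $9 + 299 @ $10 + 40 @ $12 = $4,595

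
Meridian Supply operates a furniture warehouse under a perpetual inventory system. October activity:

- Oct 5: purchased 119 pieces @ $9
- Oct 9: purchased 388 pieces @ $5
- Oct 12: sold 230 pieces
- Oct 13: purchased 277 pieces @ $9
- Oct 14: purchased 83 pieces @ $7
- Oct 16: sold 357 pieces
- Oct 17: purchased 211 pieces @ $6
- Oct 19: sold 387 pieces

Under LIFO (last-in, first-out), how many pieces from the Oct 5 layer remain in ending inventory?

104

Oct 12, 230 sold [LIFO — newest first]: 230 @ $5 = $1,150
Oct 16, 357 sold [LIFO — newest first]: 83 @ $7 + 274 @ $9 = $3,047
Oct 19, 387 sold [LIFO — newest first]: 211 @ $6 + 3 @ $9 + 158 @ $5 + 15 @ $9 = $2,218
Total COGS = $1,150 + $3,047 + $2,218 = $6,415
Ending inventory: 104 @ $9 = $936
Check: goods available $7,351 = COGS $6,415 + ending $936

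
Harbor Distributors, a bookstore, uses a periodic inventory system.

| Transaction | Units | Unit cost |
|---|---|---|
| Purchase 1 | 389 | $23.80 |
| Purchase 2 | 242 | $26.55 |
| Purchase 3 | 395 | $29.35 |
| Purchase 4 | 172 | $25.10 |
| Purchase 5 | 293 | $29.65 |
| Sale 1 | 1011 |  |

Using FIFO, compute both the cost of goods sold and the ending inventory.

Sale 1 (1011) [FIFO — oldest first]: 389 @ $23.80 + 242 @ $26.55 + 380 @ $29.35 = $26,836.30
Ending inventory: 15 @ $29.35 + 172 @ $25.10 + 293 @ $29.65 = $13,444.90

COGS = $26,836.30; ending inventory = $13,444.90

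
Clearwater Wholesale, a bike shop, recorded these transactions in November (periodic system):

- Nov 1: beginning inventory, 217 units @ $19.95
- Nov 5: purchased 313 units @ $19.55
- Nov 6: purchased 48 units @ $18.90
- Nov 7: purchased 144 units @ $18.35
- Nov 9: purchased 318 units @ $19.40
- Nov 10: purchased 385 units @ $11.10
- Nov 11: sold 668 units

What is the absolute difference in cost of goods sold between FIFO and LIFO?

FIFO COGS: 217 @ $19.95 + 313 @ $19.55 + 48 @ $18.90 + 90 @ $18.35 = $13,007.00
LIFO COGS: 385 @ $11.10 + 283 @ $19.40 = $9,763.70
Difference = |$13,007.00 − $9,763.70| = $3,243.30

$3,243.30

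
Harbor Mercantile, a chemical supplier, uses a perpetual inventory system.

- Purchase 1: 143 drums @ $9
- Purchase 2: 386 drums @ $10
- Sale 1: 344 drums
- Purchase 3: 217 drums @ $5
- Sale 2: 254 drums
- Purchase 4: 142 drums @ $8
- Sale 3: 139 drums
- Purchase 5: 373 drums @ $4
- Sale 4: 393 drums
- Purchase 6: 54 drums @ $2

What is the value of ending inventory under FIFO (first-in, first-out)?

Ending inventory = $632

Sale 1 (344) [FIFO — oldest first]: 143 @ $9 + 201 @ $10 = $3,297
Sale 2 (254) [FIFO — oldest first]: 185 @ $10 + 69 @ $5 = $2,195
Sale 3 (139) [FIFO — oldest first]: 139 @ $5 = $695
Sale 4 (393) [FIFO — oldest first]: 9 @ $5 + 142 @ $8 + 242 @ $4 = $2,149
Total COGS = $3,297 + $2,195 + $695 + $2,149 = $8,336
Ending inventory: 131 @ $4 + 54 @ $2 = $632
Check: goods available $8,968 = COGS $8,336 + ending $632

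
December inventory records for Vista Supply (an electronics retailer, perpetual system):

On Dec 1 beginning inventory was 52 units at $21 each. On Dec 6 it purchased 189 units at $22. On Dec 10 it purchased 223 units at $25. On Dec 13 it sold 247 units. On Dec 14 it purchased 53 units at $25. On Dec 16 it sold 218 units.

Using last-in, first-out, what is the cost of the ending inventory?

Ending inventory = $1,092

Dec 13, 247 sold [LIFO — newest first]: 223 @ $25 + 24 @ $22 = $6,103
Dec 16, 218 sold [LIFO — newest first]: 53 @ $25 + 165 @ $22 = $4,955
Total COGS = $6,103 + $4,955 = $11,058
Ending inventory: 52 @ $21 = $1,092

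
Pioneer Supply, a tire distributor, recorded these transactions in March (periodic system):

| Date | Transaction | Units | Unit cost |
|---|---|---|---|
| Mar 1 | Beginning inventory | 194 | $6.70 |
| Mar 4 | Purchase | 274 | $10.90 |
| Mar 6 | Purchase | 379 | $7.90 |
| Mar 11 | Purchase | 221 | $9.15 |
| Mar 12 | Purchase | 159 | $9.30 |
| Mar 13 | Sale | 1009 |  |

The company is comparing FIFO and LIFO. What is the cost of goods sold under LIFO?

FIFO COGS: 194 @ $6.70 + 274 @ $10.90 + 379 @ $7.90 + 162 @ $9.15 = $8,762.80
LIFO COGS: 159 @ $9.30 + 221 @ $9.15 + 379 @ $7.90 + 250 @ $10.90 = $9,219.95

COGS = $9,219.95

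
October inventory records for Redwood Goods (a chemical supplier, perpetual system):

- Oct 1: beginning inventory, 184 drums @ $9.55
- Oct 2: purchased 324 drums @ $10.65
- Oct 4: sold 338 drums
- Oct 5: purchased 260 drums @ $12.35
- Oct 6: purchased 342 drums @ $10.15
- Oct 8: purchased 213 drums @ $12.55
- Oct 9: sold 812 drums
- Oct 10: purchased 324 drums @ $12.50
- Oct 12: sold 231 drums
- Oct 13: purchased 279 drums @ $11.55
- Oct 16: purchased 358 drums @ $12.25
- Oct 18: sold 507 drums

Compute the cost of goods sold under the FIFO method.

Oct 4, 338 sold [FIFO — oldest first]: 184 @ $9.55 + 154 @ $10.65 = $3,397.30
Oct 9, 812 sold [FIFO — oldest first]: 170 @ $10.65 + 260 @ $12.35 + 342 @ $10.15 + 40 @ $12.55 = $8,994.80
Oct 12, 231 sold [FIFO — oldest first]: 173 @ $12.55 + 58 @ $12.50 = $2,896.15
Oct 18, 507 sold [FIFO — oldest first]: 266 @ $12.50 + 241 @ $11.55 = $6,108.55
Total COGS = $3,397.30 + $8,994.80 + $2,896.15 + $6,108.55 = $21,396.80
Ending inventory: 38 @ $11.55 + 358 @ $12.25 = $4,824.40
Check: goods available $26,221.20 = COGS $21,396.80 + ending $4,824.40

COGS = $21,396.80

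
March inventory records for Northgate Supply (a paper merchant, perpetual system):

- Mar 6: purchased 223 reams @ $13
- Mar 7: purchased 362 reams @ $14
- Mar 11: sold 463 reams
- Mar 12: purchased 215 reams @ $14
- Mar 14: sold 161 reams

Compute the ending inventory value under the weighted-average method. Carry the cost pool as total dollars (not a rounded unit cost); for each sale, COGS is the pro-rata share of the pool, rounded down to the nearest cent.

After Mar 6: 223 on hand, pool $2,899.00 (≈ $13.0000 each)
After Mar 7: 585 on hand, pool $7,967.00 (≈ $13.6188 each)
Mar 11, sell 463: 463/585 × $7,967.00 → $6,305.50
After Mar 12: 337 on hand, pool $4,671.50 (≈ $13.8620 each)
Mar 14, sell 161: 161/337 × $4,671.50 → $2,231.78
Total COGS = $6,305.50 + $2,231.78 = $8,537.28
Ending inventory (cost pool remaining) = $2,439.72
Check: goods available $10,977.00 = COGS $8,537.28 + ending $2,439.72

Ending inventory = $2,439.72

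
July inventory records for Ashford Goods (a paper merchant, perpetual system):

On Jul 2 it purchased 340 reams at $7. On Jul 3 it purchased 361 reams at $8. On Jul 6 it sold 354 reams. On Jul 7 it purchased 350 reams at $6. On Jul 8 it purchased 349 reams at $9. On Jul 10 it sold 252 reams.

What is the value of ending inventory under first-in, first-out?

Ending inventory = $6,001

Jul 6, 354 sold [FIFO — oldest first]: 340 @ $7 + 14 @ $8 = $2,492
Jul 10, 252 sold [FIFO — oldest first]: 252 @ $8 = $2,016
Total COGS = $2,492 + $2,016 = $4,508
Ending inventory: 95 @ $8 + 350 @ $6 + 349 @ $9 = $6,001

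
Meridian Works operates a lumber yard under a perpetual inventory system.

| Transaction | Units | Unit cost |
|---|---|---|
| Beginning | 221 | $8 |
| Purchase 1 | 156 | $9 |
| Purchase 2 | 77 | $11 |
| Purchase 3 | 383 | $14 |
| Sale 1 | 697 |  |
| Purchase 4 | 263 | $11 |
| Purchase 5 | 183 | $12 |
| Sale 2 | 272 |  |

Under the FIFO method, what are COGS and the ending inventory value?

Sale 1 (697) [FIFO — oldest first]: 221 @ $8 + 156 @ $9 + 77 @ $11 + 243 @ $14 = $7,421
Sale 2 (272) [FIFO — oldest first]: 140 @ $14 + 132 @ $11 = $3,412
Total COGS = $7,421 + $3,412 = $10,833
Ending inventory: 131 @ $11 + 183 @ $12 = $3,637
Check: goods available $14,470 = COGS $10,833 + ending $3,637

COGS = $10,833; ending inventory = $3,637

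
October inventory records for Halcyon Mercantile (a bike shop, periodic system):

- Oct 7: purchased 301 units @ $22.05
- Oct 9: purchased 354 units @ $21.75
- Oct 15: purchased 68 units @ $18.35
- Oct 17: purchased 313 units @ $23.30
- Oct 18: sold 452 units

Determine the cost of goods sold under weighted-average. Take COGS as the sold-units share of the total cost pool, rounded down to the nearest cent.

Oct 18, sell 452: 452/1036 × $22,877.25 → $9,981.19
Ending inventory (cost pool remaining) = $12,896.06

COGS = $9,981.19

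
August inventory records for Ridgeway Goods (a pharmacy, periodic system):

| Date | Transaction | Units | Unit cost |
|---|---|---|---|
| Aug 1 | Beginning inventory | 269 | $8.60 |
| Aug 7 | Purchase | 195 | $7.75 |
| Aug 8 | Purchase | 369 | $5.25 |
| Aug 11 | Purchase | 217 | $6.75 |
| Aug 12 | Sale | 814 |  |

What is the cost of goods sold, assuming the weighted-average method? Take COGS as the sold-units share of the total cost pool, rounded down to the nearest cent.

COGS = $5,602.37

Aug 12, sell 814: 814/1050 × $7,226.65 → $5,602.37
Ending inventory (cost pool remaining) = $1,624.28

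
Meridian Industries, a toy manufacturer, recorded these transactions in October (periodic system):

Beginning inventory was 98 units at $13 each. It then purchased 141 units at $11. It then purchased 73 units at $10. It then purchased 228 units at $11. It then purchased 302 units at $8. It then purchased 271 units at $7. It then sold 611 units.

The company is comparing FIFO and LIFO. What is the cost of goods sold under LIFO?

COGS = $4,731

FIFO COGS: 98 @ $13 + 141 @ $11 + 73 @ $10 + 228 @ $11 + 71 @ $8 = $6,631
LIFO COGS: 271 @ $7 + 302 @ $8 + 38 @ $11 = $4,731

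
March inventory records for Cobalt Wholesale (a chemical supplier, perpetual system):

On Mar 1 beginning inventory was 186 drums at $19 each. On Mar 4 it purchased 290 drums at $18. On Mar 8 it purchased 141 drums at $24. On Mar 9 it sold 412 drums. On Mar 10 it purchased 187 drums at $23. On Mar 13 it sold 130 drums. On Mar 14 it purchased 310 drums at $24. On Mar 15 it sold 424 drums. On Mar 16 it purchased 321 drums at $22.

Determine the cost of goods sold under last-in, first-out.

COGS = $21,067

Mar 9, 412 sold [LIFO — newest first]: 141 @ $24 + 271 @ $18 = $8,262
Mar 13, 130 sold [LIFO — newest first]: 130 @ $23 = $2,990
Mar 15, 424 sold [LIFO — newest first]: 310 @ $24 + 57 @ $23 + 19 @ $18 + 38 @ $19 = $9,815
Total COGS = $8,262 + $2,990 + $9,815 = $21,067
Ending inventory: 148 @ $19 + 321 @ $22 = $9,874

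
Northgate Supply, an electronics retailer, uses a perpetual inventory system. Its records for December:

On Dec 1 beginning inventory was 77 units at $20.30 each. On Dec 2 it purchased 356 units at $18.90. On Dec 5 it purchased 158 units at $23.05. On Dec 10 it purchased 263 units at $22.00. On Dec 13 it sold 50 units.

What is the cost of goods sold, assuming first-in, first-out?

Dec 13, 50 sold [FIFO — oldest first]: 50 @ $20.30 = $1,015.00
Ending inventory: 27 @ $20.30 + 356 @ $18.90 + 158 @ $23.05 + 263 @ $22.00 = $16,704.40

COGS = $1,015.00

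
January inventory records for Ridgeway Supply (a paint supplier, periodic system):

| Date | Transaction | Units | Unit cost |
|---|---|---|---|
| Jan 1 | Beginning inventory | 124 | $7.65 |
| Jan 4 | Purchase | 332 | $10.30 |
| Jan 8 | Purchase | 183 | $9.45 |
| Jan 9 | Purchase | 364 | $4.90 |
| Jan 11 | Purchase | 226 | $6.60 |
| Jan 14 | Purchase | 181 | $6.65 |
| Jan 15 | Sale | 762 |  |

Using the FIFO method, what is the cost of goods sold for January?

COGS = $6,700.25

Jan 15, 762 sold [FIFO — oldest first]: 124 @ $7.65 + 332 @ $10.30 + 183 @ $9.45 + 123 @ $4.90 = $6,700.25
Ending inventory: 241 @ $4.90 + 226 @ $6.60 + 181 @ $6.65 = $3,876.15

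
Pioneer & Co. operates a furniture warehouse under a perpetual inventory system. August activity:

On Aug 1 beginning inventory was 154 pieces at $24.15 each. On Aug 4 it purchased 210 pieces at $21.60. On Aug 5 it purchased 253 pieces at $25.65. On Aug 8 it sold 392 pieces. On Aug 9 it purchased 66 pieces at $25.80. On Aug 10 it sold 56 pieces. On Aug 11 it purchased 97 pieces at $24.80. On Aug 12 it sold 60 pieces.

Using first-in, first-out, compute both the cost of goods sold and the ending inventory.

COGS = $11,948.70; ending inventory = $6,904.25

Aug 8, 392 sold [FIFO — oldest first]: 154 @ $24.15 + 210 @ $21.60 + 28 @ $25.65 = $8,973.30
Aug 10, 56 sold [FIFO — oldest first]: 56 @ $25.65 = $1,436.40
Aug 12, 60 sold [FIFO — oldest first]: 60 @ $25.65 = $1,539.00
Total COGS = $8,973.30 + $1,436.40 + $1,539.00 = $11,948.70
Ending inventory: 109 @ $25.65 + 66 @ $25.80 + 97 @ $24.80 = $6,904.25
Check: goods available $18,852.95 = COGS $11,948.70 + ending $6,904.25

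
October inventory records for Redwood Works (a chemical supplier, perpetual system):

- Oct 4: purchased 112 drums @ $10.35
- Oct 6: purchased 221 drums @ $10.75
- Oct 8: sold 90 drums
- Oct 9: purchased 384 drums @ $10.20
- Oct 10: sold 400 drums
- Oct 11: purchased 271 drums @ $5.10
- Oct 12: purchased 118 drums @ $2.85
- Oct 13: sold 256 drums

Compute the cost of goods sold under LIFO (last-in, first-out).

Oct 8, 90 sold [LIFO — newest first]: 90 @ $10.75 = $967.50
Oct 10, 400 sold [LIFO — newest first]: 384 @ $10.20 + 16 @ $10.75 = $4,088.80
Oct 13, 256 sold [LIFO — newest first]: 118 @ $2.85 + 138 @ $5.10 = $1,040.10
Total COGS = $967.50 + $4,088.80 + $1,040.10 = $6,096.40
Ending inventory: 112 @ $10.35 + 115 @ $10.75 + 133 @ $5.10 = $3,073.75

COGS = $6,096.40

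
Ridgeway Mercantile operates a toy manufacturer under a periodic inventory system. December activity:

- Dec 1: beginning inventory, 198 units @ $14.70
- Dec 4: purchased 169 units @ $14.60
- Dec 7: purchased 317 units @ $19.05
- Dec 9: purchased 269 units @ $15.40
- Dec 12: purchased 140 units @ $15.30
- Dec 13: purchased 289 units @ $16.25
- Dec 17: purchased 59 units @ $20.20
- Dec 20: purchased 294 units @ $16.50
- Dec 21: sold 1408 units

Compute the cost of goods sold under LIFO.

COGS = $23,646.50

Dec 21, 1408 sold [LIFO — newest first]: 294 @ $16.50 + 59 @ $20.20 + 289 @ $16.25 + 140 @ $15.30 + 269 @ $15.40 + 317 @ $19.05 + 40 @ $14.60 = $23,646.50
Ending inventory: 198 @ $14.70 + 129 @ $14.60 = $4,794.00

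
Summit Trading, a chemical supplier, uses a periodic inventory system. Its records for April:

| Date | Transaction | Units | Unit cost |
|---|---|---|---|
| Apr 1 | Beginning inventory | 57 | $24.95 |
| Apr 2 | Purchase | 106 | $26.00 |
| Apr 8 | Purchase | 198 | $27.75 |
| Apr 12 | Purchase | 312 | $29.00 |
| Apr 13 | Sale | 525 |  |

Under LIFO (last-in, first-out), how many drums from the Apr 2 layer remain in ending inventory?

Apr 13, 525 sold [LIFO — newest first]: 312 @ $29.00 + 198 @ $27.75 + 15 @ $26.00 = $14,932.50
Ending inventory: 57 @ $24.95 + 91 @ $26.00 = $3,788.15

91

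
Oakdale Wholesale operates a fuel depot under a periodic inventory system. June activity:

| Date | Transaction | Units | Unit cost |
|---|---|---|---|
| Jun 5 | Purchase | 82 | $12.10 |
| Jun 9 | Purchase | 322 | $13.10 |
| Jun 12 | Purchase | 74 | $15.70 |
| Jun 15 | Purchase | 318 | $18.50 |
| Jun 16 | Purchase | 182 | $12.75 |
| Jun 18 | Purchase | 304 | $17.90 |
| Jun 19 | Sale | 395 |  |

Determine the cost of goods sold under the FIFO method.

COGS = $5,092.50

Jun 19, 395 sold [FIFO — oldest first]: 82 @ $12.10 + 313 @ $13.10 = $5,092.50
Ending inventory: 9 @ $13.10 + 74 @ $15.70 + 318 @ $18.50 + 182 @ $12.75 + 304 @ $17.90 = $14,924.80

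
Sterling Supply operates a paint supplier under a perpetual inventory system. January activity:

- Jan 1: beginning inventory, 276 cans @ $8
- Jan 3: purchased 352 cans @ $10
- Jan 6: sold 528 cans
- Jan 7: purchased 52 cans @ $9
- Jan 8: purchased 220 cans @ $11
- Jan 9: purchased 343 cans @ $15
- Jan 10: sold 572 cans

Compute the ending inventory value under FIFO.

Jan 6, 528 sold [FIFO — oldest first]: 276 @ $8 + 252 @ $10 = $4,728
Jan 10, 572 sold [FIFO — oldest first]: 100 @ $10 + 52 @ $9 + 220 @ $11 + 200 @ $15 = $6,888
Total COGS = $4,728 + $6,888 = $11,616
Ending inventory: 143 @ $15 = $2,145
Check: goods available $13,761 = COGS $11,616 + ending $2,145

Ending inventory = $2,145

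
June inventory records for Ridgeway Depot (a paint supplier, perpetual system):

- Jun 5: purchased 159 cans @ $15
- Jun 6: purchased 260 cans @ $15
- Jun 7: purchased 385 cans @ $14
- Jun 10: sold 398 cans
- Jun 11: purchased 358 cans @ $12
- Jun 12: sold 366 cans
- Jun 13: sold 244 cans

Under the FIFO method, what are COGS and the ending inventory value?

COGS = $14,123; ending inventory = $1,848

Jun 10, 398 sold [FIFO — oldest first]: 159 @ $15 + 239 @ $15 = $5,970
Jun 12, 366 sold [FIFO — oldest first]: 21 @ $15 + 345 @ $14 = $5,145
Jun 13, 244 sold [FIFO — oldest first]: 40 @ $14 + 204 @ $12 = $3,008
Total COGS = $5,970 + $5,145 + $3,008 = $14,123
Ending inventory: 154 @ $12 = $1,848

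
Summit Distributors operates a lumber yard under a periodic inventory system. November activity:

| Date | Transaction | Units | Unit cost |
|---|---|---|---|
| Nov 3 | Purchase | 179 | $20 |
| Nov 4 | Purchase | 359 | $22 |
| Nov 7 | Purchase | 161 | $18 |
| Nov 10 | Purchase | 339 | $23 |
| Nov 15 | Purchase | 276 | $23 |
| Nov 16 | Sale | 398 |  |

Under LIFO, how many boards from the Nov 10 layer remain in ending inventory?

217

Nov 16, 398 sold [LIFO — newest first]: 276 @ $23 + 122 @ $23 = $9,154
Ending inventory: 179 @ $20 + 359 @ $22 + 161 @ $18 + 217 @ $23 = $19,367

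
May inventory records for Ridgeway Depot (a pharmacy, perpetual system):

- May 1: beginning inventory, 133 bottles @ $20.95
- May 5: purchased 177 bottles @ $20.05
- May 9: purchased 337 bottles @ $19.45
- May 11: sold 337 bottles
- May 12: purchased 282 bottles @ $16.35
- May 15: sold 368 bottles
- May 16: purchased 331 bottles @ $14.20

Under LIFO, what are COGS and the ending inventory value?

COGS = $12,889.65; ending inventory = $9,311.10

May 11, 337 sold [LIFO — newest first]: 337 @ $19.45 = $6,554.65
May 15, 368 sold [LIFO — newest first]: 282 @ $16.35 + 86 @ $20.05 = $6,335.00
Total COGS = $6,554.65 + $6,335.00 = $12,889.65
Ending inventory: 133 @ $20.95 + 91 @ $20.05 + 331 @ $14.20 = $9,311.10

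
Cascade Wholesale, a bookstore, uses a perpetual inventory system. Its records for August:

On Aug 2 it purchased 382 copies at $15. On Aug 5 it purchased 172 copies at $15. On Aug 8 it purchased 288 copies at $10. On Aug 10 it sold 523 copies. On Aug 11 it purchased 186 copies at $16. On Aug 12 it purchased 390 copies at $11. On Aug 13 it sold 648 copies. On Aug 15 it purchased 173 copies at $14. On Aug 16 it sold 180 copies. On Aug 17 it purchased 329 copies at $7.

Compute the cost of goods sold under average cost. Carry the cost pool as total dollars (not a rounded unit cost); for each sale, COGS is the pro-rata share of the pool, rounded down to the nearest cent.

COGS = $17,679.57

After Aug 2: 382 on hand, pool $5,730.00 (≈ $15.0000 each)
After Aug 5: 554 on hand, pool $8,310.00 (≈ $15.0000 each)
After Aug 8: 842 on hand, pool $11,190.00 (≈ $13.2898 each)
Aug 10, sell 523: 523/842 × $11,190.00 → $6,950.55
After Aug 11: 505 on hand, pool $7,215.45 (≈ $14.2880 each)
After Aug 12: 895 on hand, pool $11,505.45 (≈ $12.8553 each)
Aug 13, sell 648: 648/895 × $11,505.45 → $8,330.20
After Aug 15: 420 on hand, pool $5,597.25 (≈ $13.3268 each)
Aug 16, sell 180: 180/420 × $5,597.25 → $2,398.82
After Aug 17: 569 on hand, pool $5,501.43 (≈ $9.6686 each)
Total COGS = $6,950.55 + $8,330.20 + $2,398.82 = $17,679.57
Ending inventory (cost pool remaining) = $5,501.43
Check: goods available $23,181.00 = COGS $17,679.57 + ending $5,501.43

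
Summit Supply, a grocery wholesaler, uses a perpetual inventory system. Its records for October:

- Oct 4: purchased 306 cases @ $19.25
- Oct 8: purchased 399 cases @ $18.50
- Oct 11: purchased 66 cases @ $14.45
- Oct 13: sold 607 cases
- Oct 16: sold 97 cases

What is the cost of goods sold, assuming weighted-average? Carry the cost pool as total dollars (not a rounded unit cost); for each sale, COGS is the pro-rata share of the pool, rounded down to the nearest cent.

COGS = $12,989.48

After Oct 4: 306 on hand, pool $5,890.50 (≈ $19.2500 each)
After Oct 8: 705 on hand, pool $13,272.00 (≈ $18.8255 each)
After Oct 11: 771 on hand, pool $14,225.70 (≈ $18.4510 each)
Oct 13, sell 607: 607/771 × $14,225.70 → $11,199.74
Oct 16, sell 97: 97/164 × $3,025.96 → $1,789.74
Total COGS = $11,199.74 + $1,789.74 = $12,989.48
Ending inventory (cost pool remaining) = $1,236.22
Check: goods available $14,225.70 = COGS $12,989.48 + ending $1,236.22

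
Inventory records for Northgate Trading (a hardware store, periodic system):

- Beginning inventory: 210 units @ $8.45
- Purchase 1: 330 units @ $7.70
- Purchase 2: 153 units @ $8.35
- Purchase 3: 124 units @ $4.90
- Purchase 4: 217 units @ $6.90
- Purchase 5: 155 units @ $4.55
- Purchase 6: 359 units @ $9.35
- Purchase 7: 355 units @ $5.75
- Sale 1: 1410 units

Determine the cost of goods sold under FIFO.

Sale 1 (1410) [FIFO — oldest first]: 210 @ $8.45 + 330 @ $7.70 + 153 @ $8.35 + 124 @ $4.90 + 217 @ $6.90 + 155 @ $4.55 + 221 @ $9.35 = $10,469.55
Ending inventory: 138 @ $9.35 + 355 @ $5.75 = $3,331.55
Check: goods available $13,801.10 = COGS $10,469.55 + ending $3,331.55

COGS = $10,469.55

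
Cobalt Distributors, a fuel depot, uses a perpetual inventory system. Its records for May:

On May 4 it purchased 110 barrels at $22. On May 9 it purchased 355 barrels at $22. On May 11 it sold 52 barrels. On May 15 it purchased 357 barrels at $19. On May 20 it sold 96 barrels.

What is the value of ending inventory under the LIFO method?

Ending inventory = $14,045

May 11, 52 sold [LIFO — newest first]: 52 @ $22 = $1,144
May 20, 96 sold [LIFO — newest first]: 96 @ $19 = $1,824
Total COGS = $1,144 + $1,824 = $2,968
Ending inventory: 110 @ $22 + 303 @ $22 + 261 @ $19 = $14,045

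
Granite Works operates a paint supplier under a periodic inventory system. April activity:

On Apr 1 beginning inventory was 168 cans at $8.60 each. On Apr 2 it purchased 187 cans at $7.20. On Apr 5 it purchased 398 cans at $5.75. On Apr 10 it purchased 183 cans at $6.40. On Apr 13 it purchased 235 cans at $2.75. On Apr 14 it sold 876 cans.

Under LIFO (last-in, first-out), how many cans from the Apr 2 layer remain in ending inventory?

Apr 14, 876 sold [LIFO — newest first]: 235 @ $2.75 + 183 @ $6.40 + 398 @ $5.75 + 60 @ $7.20 = $4,537.95
Ending inventory: 168 @ $8.60 + 127 @ $7.20 = $2,359.20

127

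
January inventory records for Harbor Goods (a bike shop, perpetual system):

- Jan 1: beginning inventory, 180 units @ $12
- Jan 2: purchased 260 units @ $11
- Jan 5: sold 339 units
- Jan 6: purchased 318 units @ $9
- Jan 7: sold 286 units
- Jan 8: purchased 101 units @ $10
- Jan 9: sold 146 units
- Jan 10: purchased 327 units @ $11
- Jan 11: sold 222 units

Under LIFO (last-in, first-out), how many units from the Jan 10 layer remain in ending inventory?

Jan 5, 339 sold [LIFO — newest first]: 260 @ $11 + 79 @ $12 = $3,808
Jan 7, 286 sold [LIFO — newest first]: 286 @ $9 = $2,574
Jan 9, 146 sold [LIFO — newest first]: 101 @ $10 + 32 @ $9 + 13 @ $12 = $1,454
Jan 11, 222 sold [LIFO — newest first]: 222 @ $11 = $2,442
Total COGS = $3,808 + $2,574 + $1,454 + $2,442 = $10,278
Ending inventory: 88 @ $12 + 105 @ $11 = $2,211
Check: goods available $12,489 = COGS $10,278 + ending $2,211

105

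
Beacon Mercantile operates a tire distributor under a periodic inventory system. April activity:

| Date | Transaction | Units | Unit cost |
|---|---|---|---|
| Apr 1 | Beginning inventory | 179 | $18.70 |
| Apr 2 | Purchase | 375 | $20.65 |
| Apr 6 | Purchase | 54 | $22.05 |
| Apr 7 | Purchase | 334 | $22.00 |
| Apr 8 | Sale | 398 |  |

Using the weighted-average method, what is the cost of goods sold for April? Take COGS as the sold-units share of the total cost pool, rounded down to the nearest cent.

COGS = $8,293.67

Apr 8, sell 398: 398/942 × $19,629.75 → $8,293.67
Ending inventory (cost pool remaining) = $11,336.08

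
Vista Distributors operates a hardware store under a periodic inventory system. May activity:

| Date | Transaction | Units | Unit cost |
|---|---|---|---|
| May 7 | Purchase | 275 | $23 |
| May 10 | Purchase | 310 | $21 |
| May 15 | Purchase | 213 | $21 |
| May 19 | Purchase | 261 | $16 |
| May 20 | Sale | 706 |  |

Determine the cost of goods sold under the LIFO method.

COGS = $13,521

May 20, 706 sold [LIFO — newest first]: 261 @ $16 + 213 @ $21 + 232 @ $21 = $13,521
Ending inventory: 275 @ $23 + 78 @ $21 = $7,963
Check: goods available $21,484 = COGS $13,521 + ending $7,963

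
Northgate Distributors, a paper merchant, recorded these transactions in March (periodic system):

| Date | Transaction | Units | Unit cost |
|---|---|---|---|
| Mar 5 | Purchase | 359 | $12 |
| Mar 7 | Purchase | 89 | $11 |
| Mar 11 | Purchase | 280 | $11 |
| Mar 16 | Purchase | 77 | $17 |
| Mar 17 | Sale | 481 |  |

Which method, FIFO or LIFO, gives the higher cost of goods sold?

LIFO

FIFO COGS: 359 @ $12 + 89 @ $11 + 33 @ $11 = $5,650
LIFO COGS: 77 @ $17 + 280 @ $11 + 89 @ $11 + 35 @ $12 = $5,788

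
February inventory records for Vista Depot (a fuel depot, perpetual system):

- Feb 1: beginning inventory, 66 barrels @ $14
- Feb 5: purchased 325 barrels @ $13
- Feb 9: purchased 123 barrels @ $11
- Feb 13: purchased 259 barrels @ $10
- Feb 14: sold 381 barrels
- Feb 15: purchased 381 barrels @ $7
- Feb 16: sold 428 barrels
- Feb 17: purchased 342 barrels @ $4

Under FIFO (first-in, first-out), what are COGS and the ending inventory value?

COGS = $9,344; ending inventory = $3,783

Feb 14, 381 sold [FIFO — oldest first]: 66 @ $14 + 315 @ $13 = $5,019
Feb 16, 428 sold [FIFO — oldest first]: 10 @ $13 + 123 @ $11 + 259 @ $10 + 36 @ $7 = $4,325
Total COGS = $5,019 + $4,325 = $9,344
Ending inventory: 345 @ $7 + 342 @ $4 = $3,783
Check: goods available $13,127 = COGS $9,344 + ending $3,783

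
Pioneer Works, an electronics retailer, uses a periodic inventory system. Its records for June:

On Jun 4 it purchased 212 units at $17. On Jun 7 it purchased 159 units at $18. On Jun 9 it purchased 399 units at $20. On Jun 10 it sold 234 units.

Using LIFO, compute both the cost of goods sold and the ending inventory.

COGS = $4,680; ending inventory = $9,766

Jun 10, 234 sold [LIFO — newest first]: 234 @ $20 = $4,680
Ending inventory: 212 @ $17 + 159 @ $18 + 165 @ $20 = $9,766
Check: goods available $14,446 = COGS $4,680 + ending $9,766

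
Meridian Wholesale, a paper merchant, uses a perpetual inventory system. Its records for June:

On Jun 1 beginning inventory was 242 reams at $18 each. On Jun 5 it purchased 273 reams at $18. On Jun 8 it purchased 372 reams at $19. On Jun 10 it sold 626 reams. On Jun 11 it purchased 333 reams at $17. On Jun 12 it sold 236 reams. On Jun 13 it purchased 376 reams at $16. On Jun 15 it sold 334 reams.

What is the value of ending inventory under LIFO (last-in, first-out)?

Ending inventory = $7,019

Jun 10, 626 sold [LIFO — newest first]: 372 @ $19 + 254 @ $18 = $11,640
Jun 12, 236 sold [LIFO — newest first]: 236 @ $17 = $4,012
Jun 15, 334 sold [LIFO — newest first]: 334 @ $16 = $5,344
Total COGS = $11,640 + $4,012 + $5,344 = $20,996
Ending inventory: 242 @ $18 + 19 @ $18 + 97 @ $17 + 42 @ $16 = $7,019
Check: goods available $28,015 = COGS $20,996 + ending $7,019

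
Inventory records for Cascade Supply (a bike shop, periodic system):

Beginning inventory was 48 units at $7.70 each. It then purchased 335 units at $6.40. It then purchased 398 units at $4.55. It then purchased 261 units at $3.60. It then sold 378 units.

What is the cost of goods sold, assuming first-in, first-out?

Sale 1 (378) [FIFO — oldest first]: 48 @ $7.70 + 330 @ $6.40 = $2,481.60
Ending inventory: 5 @ $6.40 + 398 @ $4.55 + 261 @ $3.60 = $2,782.50

COGS = $2,481.60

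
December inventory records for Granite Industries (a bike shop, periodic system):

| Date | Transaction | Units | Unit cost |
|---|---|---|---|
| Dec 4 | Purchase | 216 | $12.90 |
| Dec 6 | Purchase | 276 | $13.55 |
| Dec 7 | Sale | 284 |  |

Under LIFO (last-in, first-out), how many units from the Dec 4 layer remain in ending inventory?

Dec 7, 284 sold [LIFO — newest first]: 276 @ $13.55 + 8 @ $12.90 = $3,843.00
Ending inventory: 208 @ $12.90 = $2,683.20

208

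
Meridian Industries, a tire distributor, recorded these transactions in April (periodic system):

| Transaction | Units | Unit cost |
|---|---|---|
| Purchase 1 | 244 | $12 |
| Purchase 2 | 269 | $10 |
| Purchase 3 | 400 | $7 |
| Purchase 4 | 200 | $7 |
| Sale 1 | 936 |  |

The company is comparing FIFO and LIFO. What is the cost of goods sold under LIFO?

FIFO COGS: 244 @ $12 + 269 @ $10 + 400 @ $7 + 23 @ $7 = $8,579
LIFO COGS: 200 @ $7 + 400 @ $7 + 269 @ $10 + 67 @ $12 = $7,694

COGS = $7,694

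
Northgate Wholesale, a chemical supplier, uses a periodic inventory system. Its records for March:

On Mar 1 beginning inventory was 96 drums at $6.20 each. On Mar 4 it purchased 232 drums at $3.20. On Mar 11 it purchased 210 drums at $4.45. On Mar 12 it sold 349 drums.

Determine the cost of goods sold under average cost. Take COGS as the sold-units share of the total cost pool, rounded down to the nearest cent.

Mar 12, sell 349: 349/538 × $2,272.10 → $1,473.90
Ending inventory (cost pool remaining) = $798.20

COGS = $1,473.90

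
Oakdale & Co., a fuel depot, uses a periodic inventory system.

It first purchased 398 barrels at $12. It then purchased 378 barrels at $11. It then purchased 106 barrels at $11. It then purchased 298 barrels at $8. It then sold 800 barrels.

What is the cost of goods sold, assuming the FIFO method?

COGS = $9,198

Sale 1 (800) [FIFO — oldest first]: 398 @ $12 + 378 @ $11 + 24 @ $11 = $9,198
Ending inventory: 82 @ $11 + 298 @ $8 = $3,286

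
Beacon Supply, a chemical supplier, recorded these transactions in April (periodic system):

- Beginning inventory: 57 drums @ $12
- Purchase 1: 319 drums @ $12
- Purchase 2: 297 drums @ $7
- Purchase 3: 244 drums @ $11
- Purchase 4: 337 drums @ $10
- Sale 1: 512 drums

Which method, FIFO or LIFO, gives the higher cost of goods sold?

FIFO COGS: 57 @ $12 + 319 @ $12 + 136 @ $7 = $5,464
LIFO COGS: 337 @ $10 + 175 @ $11 = $5,295

FIFO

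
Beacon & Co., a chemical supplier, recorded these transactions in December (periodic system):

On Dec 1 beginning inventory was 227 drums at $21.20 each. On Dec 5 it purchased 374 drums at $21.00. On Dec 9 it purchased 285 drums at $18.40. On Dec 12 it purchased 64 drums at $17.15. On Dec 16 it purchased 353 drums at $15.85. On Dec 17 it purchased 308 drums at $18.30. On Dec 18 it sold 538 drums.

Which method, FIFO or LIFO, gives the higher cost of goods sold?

FIFO

FIFO COGS: 227 @ $21.20 + 311 @ $21.00 = $11,343.40
LIFO COGS: 308 @ $18.30 + 230 @ $15.85 = $9,281.90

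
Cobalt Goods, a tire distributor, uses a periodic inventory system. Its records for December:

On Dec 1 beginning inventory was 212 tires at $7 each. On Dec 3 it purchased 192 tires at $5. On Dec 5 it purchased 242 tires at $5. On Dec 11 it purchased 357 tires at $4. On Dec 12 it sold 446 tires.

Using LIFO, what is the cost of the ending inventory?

Ending inventory = $3,209

Dec 12, 446 sold [LIFO — newest first]: 357 @ $4 + 89 @ $5 = $1,873
Ending inventory: 212 @ $7 + 192 @ $5 + 153 @ $5 = $3,209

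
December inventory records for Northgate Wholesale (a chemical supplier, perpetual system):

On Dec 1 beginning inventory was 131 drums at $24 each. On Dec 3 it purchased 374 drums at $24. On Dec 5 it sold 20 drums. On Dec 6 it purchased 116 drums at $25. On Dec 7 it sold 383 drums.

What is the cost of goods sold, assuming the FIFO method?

COGS = $9,672

Dec 5, 20 sold [FIFO — oldest first]: 20 @ $24 = $480
Dec 7, 383 sold [FIFO — oldest first]: 111 @ $24 + 272 @ $24 = $9,192
Total COGS = $480 + $9,192 = $9,672
Ending inventory: 102 @ $24 + 116 @ $25 = $5,348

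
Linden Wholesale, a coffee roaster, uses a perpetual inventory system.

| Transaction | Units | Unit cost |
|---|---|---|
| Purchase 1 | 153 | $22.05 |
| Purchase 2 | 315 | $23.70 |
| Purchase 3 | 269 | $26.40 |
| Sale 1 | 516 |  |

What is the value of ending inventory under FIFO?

Sale 1 (516) [FIFO — oldest first]: 153 @ $22.05 + 315 @ $23.70 + 48 @ $26.40 = $12,106.35
Ending inventory: 221 @ $26.40 = $5,834.40
Check: goods available $17,940.75 = COGS $12,106.35 + ending $5,834.40

Ending inventory = $5,834.40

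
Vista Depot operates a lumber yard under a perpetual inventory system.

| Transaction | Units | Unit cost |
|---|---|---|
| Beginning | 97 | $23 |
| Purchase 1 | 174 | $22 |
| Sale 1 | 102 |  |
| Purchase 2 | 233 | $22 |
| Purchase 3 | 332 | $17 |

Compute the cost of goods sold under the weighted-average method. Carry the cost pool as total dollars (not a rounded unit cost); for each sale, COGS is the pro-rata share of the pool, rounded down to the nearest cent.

COGS = $2,280.50

After Beginning: 97 on hand, pool $2,231.00 (≈ $23.0000 each)
After Purchase 1: 271 on hand, pool $6,059.00 (≈ $22.3579 each)
Sale 1, sell 102: 102/271 × $6,059.00 → $2,280.50
After Purchase 2: 402 on hand, pool $8,904.50 (≈ $22.1505 each)
After Purchase 3: 734 on hand, pool $14,548.50 (≈ $19.8208 each)
Ending inventory (cost pool remaining) = $14,548.50
Check: goods available $16,829.00 = COGS $2,280.50 + ending $14,548.50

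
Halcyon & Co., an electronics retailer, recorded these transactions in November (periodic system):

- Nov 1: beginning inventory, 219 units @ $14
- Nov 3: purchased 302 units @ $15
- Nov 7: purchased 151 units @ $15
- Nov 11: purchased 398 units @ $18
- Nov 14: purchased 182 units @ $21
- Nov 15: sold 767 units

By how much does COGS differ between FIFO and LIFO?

FIFO COGS: 219 @ $14 + 302 @ $15 + 151 @ $15 + 95 @ $18 = $11,571
LIFO COGS: 182 @ $21 + 398 @ $18 + 151 @ $15 + 36 @ $15 = $13,791
Difference = |$11,571 − $13,791| = $2,220

$2,220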